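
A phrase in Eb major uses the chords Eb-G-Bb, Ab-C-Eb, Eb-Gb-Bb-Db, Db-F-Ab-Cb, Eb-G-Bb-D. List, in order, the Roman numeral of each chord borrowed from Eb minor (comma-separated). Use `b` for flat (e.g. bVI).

Eb major has the diatonic set Eb, Fm, Gm, Ab, Bb, Cm, Ddim. Of the given chords, Eb–G–Bb = Eb, Ab–C–Eb = Ab and Eb–G–Bb–D = Ebmaj7 are diatonic. But Eb–Gb–Bb–Db is foreign: the diatonic I on degree 1 is Eb, whereas Ebm7 comes from Eb minor. It is labeled i7. Db–F–Ab–Cb is not: scale degree 7 in Eb major carries Ddim (vii°). In Eb minor the chord on that degree is Db7, so here it functions as bVII7, borrowed from the parallel minor.

i7, bVII7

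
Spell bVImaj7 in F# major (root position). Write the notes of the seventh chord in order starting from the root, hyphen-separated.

The root of bVImaj7 is the lowered 6th degree: D# becomes D. Building the major-seventh chord from the parallel minor on D: D–F#–A–C#.

D-F#-A-C#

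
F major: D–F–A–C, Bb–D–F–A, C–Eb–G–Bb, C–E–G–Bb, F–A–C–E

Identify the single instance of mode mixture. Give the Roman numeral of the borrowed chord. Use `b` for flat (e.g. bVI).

The diatonic triads in F major are F, Gm, Am, Bb, C, Dm, Edim. D–F–A–C = Dm7, Bb–D–F–A = Bbmaj7, C–E–G–Bb = C7 and F–A–C–E = Fmaj7 all belong to that set. C–Eb–G–Bb doesn't fit — on degree 5 F major would have C (V). Cm7 is the degree-5 chord of F minor, so it is the borrowed v7.

v7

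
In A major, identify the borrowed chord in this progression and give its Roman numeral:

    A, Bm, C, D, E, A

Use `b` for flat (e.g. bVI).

bIII

The diatonic triads in A major are A, Bm, C#m, D, E, F#m, G#dim. A, Bm, D and E all belong to that set. C (C–E–G) is not: scale degree 3 in A major carries C#m (iii). In A minor the chord on that degree is C, so here it functions as bIII, borrowed from the parallel minor.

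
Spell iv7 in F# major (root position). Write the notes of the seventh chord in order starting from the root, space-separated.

B D F# A

The root, B, is scale degree 4 — the same note in F# major and F# minor; only the chord quality changes. In F# minor the chord on B is B–D–F#–A.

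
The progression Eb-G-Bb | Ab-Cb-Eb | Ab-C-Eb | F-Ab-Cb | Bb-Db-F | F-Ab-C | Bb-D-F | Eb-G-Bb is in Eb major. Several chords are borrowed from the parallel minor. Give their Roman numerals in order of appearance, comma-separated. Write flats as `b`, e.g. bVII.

iv, ii°, v

Eb major has the diatonic set Eb, Fm, Gm, Ab, Bb, Cm, Ddim. Eb–G–Bb = Eb, Ab–C–Eb = Ab, F–Ab–C = Fm and Bb–D–F = Bb are all diatonic. Ab–Cb–Eb is not: scale degree 4 in Eb major carries Ab (IV). In Eb minor the chord on that degree is Abm, so here it functions as iv, borrowed from the parallel minor. F–Ab–Cb is not: scale degree 2 in Eb major carries Fm (ii). In Eb minor the chord on that degree is Fdim, so here it functions as ii°, borrowed from the parallel minor. Bb–Db–F doesn't fit — on degree 5 Eb major would have Bb (V). Bbm is the degree-5 chord of Eb minor, so it is the borrowed v.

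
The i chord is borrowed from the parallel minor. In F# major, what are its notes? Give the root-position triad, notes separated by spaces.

The root, F#, is scale degree 1 — the same note in F# major and F# minor; only the chord quality changes. Stacking thirds in F# minor on F# gives F#–A–C#.

F# A C#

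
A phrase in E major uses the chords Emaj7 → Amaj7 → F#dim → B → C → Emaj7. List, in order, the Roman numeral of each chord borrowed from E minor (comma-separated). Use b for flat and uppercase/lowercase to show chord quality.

E major has the diatonic set E, F#m, G#m, A, B, C#m, D#dim. Emaj7, Amaj7 and B all belong to that set. But F#dim (F#–A–C) is foreign: the diatonic ii on degree 2 is F#m, whereas F#dim comes from E minor. It is labeled ii°. C (C–E–G) doesn't fit — on degree 6 E major would have C#m (vi). C is the degree-6 chord of E minor, so it is the borrowed bVI.

ii°, bVI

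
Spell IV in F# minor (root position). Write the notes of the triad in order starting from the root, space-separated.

The root, B, is scale degree 4 — the same note in F# minor and F# major; only the chord quality changes. Stacking thirds in F# major on B gives B–D#–F#.

B D# F#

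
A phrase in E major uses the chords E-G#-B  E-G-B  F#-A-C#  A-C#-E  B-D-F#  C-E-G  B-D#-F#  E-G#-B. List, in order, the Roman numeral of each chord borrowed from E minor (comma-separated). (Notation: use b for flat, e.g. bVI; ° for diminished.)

In E major the diatonic chords are E, F#m, G#m, A, B, C#m, D#dim. Of the given chords, E–G#–B = E, F#–A–C# = F#m, A–C#–E = A and B–D#–F# = B are diatonic. E–G–B doesn't fit — on degree 1 E major would have E (I). Em is the degree-1 chord of E minor, so it is the borrowed i. B–D–F# doesn't fit — on degree 5 E major would have B (V). Bm is the degree-5 chord of E minor, so it is the borrowed v. C–E–G is not: scale degree 6 in E major carries C#m (vi). In E minor the chord on that degree is C, so here it functions as bVI, borrowed from the parallel minor.

i, v, bVI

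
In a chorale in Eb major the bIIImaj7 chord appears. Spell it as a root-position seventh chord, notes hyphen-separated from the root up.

Gb-Bb-Db-F

The root of bIIImaj7 is the lowered 3rd degree: G becomes Gb. In Eb minor the chord on Gb is Gb–Bb–Db–F.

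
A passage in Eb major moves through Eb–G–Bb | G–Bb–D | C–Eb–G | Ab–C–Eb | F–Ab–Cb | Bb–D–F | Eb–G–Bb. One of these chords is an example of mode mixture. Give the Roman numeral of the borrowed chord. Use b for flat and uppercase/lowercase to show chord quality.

In Eb major the diatonic chords are Eb, Fm, Gm, Ab, Bb, Cm, Ddim. Eb–G–Bb = Eb, G–Bb–D = Gm, C–Eb–G = Cm, Ab–C–Eb = Ab and Bb–D–F = Bb are all diatonic. F–Ab–Cb is not: scale degree 2 in Eb major carries Fm (ii). In Eb minor the chord on that degree is Fdim, so here it functions as ii°, borrowed from the parallel minor.

ii°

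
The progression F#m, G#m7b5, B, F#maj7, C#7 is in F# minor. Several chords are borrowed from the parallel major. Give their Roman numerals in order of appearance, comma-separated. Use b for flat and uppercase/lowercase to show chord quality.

IV, Imaj7

The diatonic triads in F# minor (with V from harmonic minor) are F#m, G#dim, A, Bm, C#, D, E. Of the given chords, F#m, G#m7b5 and C#7 are diatonic. B (B–D#–F#) doesn't fit — on degree 4 F# minor would have Bm (iv). B is the degree-4 chord of F# major, so it is the borrowed IV. F#maj7 (F#–A#–C#–E#) is not: scale degree 1 in F# minor carries F#m (i). In F# major the chord on that degree is F#maj7, so here it functions as Imaj7, borrowed from the parallel major.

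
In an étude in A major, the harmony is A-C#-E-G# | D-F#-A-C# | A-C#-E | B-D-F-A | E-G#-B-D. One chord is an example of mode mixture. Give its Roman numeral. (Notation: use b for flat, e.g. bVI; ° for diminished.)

iiø7

In A major the diatonic chords are A, Bm, C#m, D, E, F#m, G#dim. A–C#–E–G# = Amaj7, D–F#–A–C# = Dmaj7, A–C#–E = A and E–G#–B–D = E7 all belong to that set. B–D–F–A doesn't fit — on degree 2 A major would have Bm (ii). Bm7b5 is the degree-2 chord of A minor, so it is the borrowed iiø7.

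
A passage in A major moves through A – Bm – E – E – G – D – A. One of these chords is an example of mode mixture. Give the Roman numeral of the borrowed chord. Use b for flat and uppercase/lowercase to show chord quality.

bVII

A major has the diatonic set A, Bm, C#m, D, E, F#m, G#dim. A, Bm, E and D are all diatonic. But G (G–B–D) is foreign: the diatonic vii° on degree 7 is G#dim, whereas G comes from A minor. It is labeled bVII.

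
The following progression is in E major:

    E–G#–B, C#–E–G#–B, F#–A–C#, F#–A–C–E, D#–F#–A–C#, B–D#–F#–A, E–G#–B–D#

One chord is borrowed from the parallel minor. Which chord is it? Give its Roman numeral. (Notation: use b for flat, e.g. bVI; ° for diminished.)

iiø7

The diatonic triads in E major are E, F#m, G#m, A, B, C#m, D#dim. E–G#–B = E, C#–E–G#–B = C#m7, F#–A–C# = F#m, D#–F#–A–C# = D#m7b5, B–D#–F#–A = B7 and E–G#–B–D# = Emaj7 are all diatonic. F#–A–C–E doesn't fit — on degree 2 E major would have F#m (ii). F#m7b5 is the degree-2 chord of E minor, so it is the borrowed iiø7.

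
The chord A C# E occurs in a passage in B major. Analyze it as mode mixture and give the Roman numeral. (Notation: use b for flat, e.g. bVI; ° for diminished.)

bVII

In B major scale degree 7 is A#; A is its lowered form, from B minor. A–C#–E is a major chord — the form found in B minor, not the diatonic vii° (A#dim). Borrowed into B major it is written bVII.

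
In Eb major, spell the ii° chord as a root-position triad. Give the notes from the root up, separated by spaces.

The root, F, is scale degree 2 — the same note in Eb major and Eb minor; only the chord quality changes. Stacking thirds in Eb minor on F gives F–Ab–Cb.

F Ab Cb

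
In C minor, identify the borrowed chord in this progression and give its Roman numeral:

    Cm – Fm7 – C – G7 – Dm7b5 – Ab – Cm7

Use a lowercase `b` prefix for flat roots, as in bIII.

C minor has the diatonic set Cm, Ddim, Eb, Fm, G, Ab, Bb (with V from harmonic minor). Of the given chords, Cm, Fm7, G7, Dm7b5, Ab and Cm7 are diatonic. C (C–E–G) is not: scale degree 1 in C minor carries Cm (i). In C major the chord on that degree is C, so here it functions as I, borrowed from the parallel major.

I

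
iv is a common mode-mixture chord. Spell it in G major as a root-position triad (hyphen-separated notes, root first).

C-Eb-G

The root, C, is scale degree 4 — the same note in G major and G minor; only the chord quality changes. Stacking thirds in G minor on C gives C–Eb–G.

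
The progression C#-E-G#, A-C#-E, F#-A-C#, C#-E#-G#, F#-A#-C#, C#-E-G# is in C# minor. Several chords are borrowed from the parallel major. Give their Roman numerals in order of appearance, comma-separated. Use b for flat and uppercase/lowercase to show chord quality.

The diatonic triads in C# minor (with V from harmonic minor) are C#m, D#dim, E, F#m, G#, A, B. Of the given chords, C#–E–G# = C#m, A–C#–E = A and F#–A–C# = F#m are diatonic. But C#–E#–G# is foreign: the diatonic i on degree 1 is C#m, whereas C# comes from C# major. It is labeled I. But F#–A#–C# is foreign: the diatonic iv on degree 4 is F#m, whereas F# comes from C# major. It is labeled IV.

I, IV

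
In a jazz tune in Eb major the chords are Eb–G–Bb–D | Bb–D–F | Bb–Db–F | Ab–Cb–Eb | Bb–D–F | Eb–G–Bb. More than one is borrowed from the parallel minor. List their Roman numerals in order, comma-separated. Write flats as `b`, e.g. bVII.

v, iv

In Eb major the diatonic chords are Eb, Fm, Gm, Ab, Bb, Cm, Ddim. Eb–G–Bb–D = Ebmaj7, Bb–D–F = Bb and Eb–G–Bb = Eb are all diatonic. Bb–Db–F is not: scale degree 5 in Eb major carries Bb (V). In Eb minor the chord on that degree is Bbm, so here it functions as v, borrowed from the parallel minor. Ab–Cb–Eb doesn't fit — on degree 4 Eb major would have Ab (IV). Abm is the degree-4 chord of Eb minor, so it is the borrowed iv.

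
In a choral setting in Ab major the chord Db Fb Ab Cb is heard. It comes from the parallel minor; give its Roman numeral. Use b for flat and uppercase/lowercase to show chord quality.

iv7

The root Db is the diatonic 4th degree of Ab major; the borrowing shows in the chord quality. Diatonically Ab major has Db (IV) on that degree; Db–Fb–Ab–Cb is instead the minor-seventh chord native to Ab minor, so it takes the label iv7.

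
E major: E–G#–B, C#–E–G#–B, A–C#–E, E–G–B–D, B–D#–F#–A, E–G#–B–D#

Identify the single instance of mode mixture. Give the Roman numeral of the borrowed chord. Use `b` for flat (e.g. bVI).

i7

In E major the diatonic chords are E, F#m, G#m, A, B, C#m, D#dim. Of the given chords, E–G#–B = E, C#–E–G#–B = C#m7, A–C#–E = A, B–D#–F#–A = B7 and E–G#–B–D# = Emaj7 are diatonic. E–G–B–D is not: scale degree 1 in E major carries E (I). In E minor the chord on that degree is Em7, so here it functions as i7, borrowed from the parallel minor.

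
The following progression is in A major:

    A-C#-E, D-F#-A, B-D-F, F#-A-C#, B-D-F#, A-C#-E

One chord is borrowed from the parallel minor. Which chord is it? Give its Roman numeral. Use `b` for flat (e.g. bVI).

In A major the diatonic chords are A, Bm, C#m, D, E, F#m, G#dim. A–C#–E = A, D–F#–A = D, F#–A–C# = F#m and B–D–F# = Bm all belong to that set. B–D–F is not: scale degree 2 in A major carries Bm (ii). In A minor the chord on that degree is Bdim, so here it functions as ii°, borrowed from the parallel minor.

ii°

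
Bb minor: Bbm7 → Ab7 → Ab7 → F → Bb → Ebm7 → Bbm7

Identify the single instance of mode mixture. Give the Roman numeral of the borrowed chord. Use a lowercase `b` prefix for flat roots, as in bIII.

I

The diatonic triads in Bb minor (with V from harmonic minor) are Bbm, Cdim, Db, Ebm, F, Gb, Ab. Bbm7, Ab7, F and Ebm7 are all diatonic. But Bb (Bb–D–F) is foreign: the diatonic i on degree 1 is Bbm, whereas Bb comes from Bb major. It is labeled I.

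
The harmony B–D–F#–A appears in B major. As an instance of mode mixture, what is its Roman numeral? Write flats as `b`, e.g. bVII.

i7

The root B is the diatonic 1st degree of B major; the borrowing shows in the chord quality. The diatonic chord on degree 1 would be B (I), but B–D–F#–A is the minor-seventh chord from B minor. As a borrowed chord it is labeled i7.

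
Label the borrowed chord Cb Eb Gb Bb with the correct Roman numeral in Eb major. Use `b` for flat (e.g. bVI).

In Eb major scale degree 6 is C; Cb is its lowered form, from Eb minor. Diatonically Eb major has Cm (vi) on that degree; Cb–Eb–Gb–Bb is instead the major-seventh chord native to Eb minor, so it takes the label bVImaj7.

bVImaj7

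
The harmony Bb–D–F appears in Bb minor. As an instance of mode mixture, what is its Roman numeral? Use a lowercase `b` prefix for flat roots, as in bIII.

The root Bb is the diatonic 1st degree of Bb minor; the borrowing shows in the chord quality. Bb–D–F is a major chord — the form found in Bb major, not the diatonic i (Bbm). Borrowed into Bb minor it is written I.

I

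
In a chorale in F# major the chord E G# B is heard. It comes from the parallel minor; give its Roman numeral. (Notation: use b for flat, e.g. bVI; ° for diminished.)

bVII

In F# major scale degree 7 is E#; E is its lowered form, from F# minor. Diatonically F# major has E#dim (vii°) on that degree; E–G#–B is instead the major chord native to F# minor, so it takes the label bVII.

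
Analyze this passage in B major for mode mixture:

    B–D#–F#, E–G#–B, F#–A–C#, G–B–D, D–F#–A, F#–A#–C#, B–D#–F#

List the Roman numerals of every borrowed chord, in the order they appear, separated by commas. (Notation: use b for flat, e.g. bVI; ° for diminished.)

v, bVI, bIII

The diatonic triads in B major are B, C#m, D#m, E, F#, G#m, A#dim. Of the given chords, B–D#–F# = B, E–G#–B = E and F#–A#–C# = F# are diatonic. But F#–A–C# is foreign: the diatonic V on degree 5 is F#, whereas F#m comes from B minor. It is labeled v. G–B–D is not: scale degree 6 in B major carries G#m (vi). In B minor the chord on that degree is G, so here it functions as bVI, borrowed from the parallel minor. D–F#–A doesn't fit — on degree 3 B major would have D#m (iii). D is the degree-3 chord of B minor, so it is the borrowed bIII.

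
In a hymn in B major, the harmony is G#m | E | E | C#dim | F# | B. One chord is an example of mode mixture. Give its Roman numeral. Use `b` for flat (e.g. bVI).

ii°

In B major the diatonic chords are B, C#m, D#m, E, F#, G#m, A#dim. Of the given chords, G#m, E, F# and B are diatonic. But C#dim (C#–E–G) is foreign: the diatonic ii on degree 2 is C#m, whereas C#dim comes from B minor. It is labeled ii°.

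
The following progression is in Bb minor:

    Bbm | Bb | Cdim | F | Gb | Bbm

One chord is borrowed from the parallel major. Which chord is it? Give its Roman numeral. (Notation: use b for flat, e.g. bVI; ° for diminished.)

In Bb minor (with V from harmonic minor) the diatonic chords are Bbm, Cdim, Db, Ebm, F, Gb, Ab. Bbm, Cdim, F and Gb all belong to that set. Bb (Bb–D–F) is not: scale degree 1 in Bb minor carries Bbm (i). In Bb major the chord on that degree is Bb, so here it functions as I, borrowed from the parallel major.

I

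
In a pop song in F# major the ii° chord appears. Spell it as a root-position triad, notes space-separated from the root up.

G# B D

The root, G#, is scale degree 2 — the same note in F# major and F# minor; only the chord quality changes. In F# minor the chord on G# is G#–B–D.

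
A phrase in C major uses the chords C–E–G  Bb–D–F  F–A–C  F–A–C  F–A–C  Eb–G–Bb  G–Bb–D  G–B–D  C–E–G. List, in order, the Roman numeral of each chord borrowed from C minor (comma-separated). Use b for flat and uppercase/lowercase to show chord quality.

C major has the diatonic set C, Dm, Em, F, G, Am, Bdim. C–E–G = C, F–A–C = F and G–B–D = G all belong to that set. Bb–D–F doesn't fit — on degree 7 C major would have Bdim (vii°). Bb is the degree-7 chord of C minor, so it is the borrowed bVII. Eb–G–Bb doesn't fit — on degree 3 C major would have Em (iii). Eb is the degree-3 chord of C minor, so it is the borrowed bIII. G–Bb–D is not: scale degree 5 in C major carries G (V). In C minor the chord on that degree is Gm, so here it functions as v, borrowed from the parallel minor.

bVII, bIII, v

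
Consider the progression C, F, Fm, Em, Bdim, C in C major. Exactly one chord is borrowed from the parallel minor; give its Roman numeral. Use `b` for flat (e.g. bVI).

In C major the diatonic chords are C, Dm, Em, F, G, Am, Bdim. C, F, Em and Bdim are all diatonic. Fm (F–Ab–C) doesn't fit — on degree 4 C major would have F (IV). Fm is the degree-4 chord of C minor, so it is the borrowed iv.

iv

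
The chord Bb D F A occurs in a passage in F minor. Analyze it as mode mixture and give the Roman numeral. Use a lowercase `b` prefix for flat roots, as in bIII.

IVmaj7

Bb is scale degree 4 in F minor. The diatonic chord on degree 4 would be Bbm (iv), but Bb–D–F–A is the major-seventh chord from F major. As a borrowed chord it is labeled IVmaj7.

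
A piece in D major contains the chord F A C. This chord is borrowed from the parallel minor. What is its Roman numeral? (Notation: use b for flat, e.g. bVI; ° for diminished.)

bIII

The root F is the lowered 3rd scale degree — diatonically D major has F# there. Diatonically D major has F#m (iii) on that degree; F–A–C is instead the major chord native to D minor, so it takes the label bIII.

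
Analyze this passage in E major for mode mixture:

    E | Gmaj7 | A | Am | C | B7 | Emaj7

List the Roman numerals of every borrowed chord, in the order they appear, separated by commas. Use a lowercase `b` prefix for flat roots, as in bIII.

The diatonic triads in E major are E, F#m, G#m, A, B, C#m, D#dim. Of the given chords, E, A, B7 and Emaj7 are diatonic. Gmaj7 (G–B–D–F#) is not: scale degree 3 in E major carries G#m (iii). In E minor the chord on that degree is Gmaj7, so here it functions as bIIImaj7, borrowed from the parallel minor. But Am (A–C–E) is foreign: the diatonic IV on degree 4 is A, whereas Am comes from E minor. It is labeled iv. C (C–E–G) doesn't fit — on degree 6 E major would have C#m (vi). C is the degree-6 chord of E minor, so it is the borrowed bVI.

bIIImaj7, iv, bVI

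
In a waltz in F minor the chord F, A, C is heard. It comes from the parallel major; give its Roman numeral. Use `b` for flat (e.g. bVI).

The root F is the diatonic 1st degree of F minor; the borrowing shows in the chord quality. F–A–C is a major chord — the form found in F major, not the diatonic i (Fm). Borrowed into F minor it is written I.

I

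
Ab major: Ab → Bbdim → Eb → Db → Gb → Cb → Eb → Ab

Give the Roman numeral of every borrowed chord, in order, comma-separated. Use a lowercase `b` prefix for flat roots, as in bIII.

ii°, bVII, bIII

In Ab major the diatonic chords are Ab, Bbm, Cm, Db, Eb, Fm, Gdim. Ab, Eb and Db are all diatonic. Bbdim (Bb–Db–Fb) doesn't fit — on degree 2 Ab major would have Bbm (ii). Bbdim is the degree-2 chord of Ab minor, so it is the borrowed ii°. But Gb (Gb–Bb–Db) is foreign: the diatonic vii° on degree 7 is Gdim, whereas Gb comes from Ab minor. It is labeled bVII. Cb (Cb–Eb–Gb) is not: scale degree 3 in Ab major carries Cm (iii). In Ab minor the chord on that degree is Cb, so here it functions as bIII, borrowed from the parallel minor.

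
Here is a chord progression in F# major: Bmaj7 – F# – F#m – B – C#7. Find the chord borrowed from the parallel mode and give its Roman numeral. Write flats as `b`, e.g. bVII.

In F# major the diatonic chords are F#, G#m, A#m, B, C#, D#m, E#dim. Of the given chords, Bmaj7, F#, B and C#7 are diatonic. F#m (F#–A–C#) doesn't fit — on degree 1 F# major would have F# (I). F#m is the degree-1 chord of F# minor, so it is the borrowed i.

i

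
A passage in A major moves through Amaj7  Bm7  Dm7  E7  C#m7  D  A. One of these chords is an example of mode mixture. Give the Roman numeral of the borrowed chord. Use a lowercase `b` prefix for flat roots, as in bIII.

In A major the diatonic chords are A, Bm, C#m, D, E, F#m, G#dim. Amaj7, Bm7, E7, C#m7, D and A are all diatonic. Dm7 (D–F–A–C) doesn't fit — on degree 4 A major would have D (IV). Dm7 is the degree-4 chord of A minor, so it is the borrowed iv7.

iv7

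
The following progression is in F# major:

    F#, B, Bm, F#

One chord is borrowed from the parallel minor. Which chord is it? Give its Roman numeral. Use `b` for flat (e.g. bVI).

F# major has the diatonic set F#, G#m, A#m, B, C#, D#m, E#dim. Of the given chords, F# and B are diatonic. Bm (B–D–F#) doesn't fit — on degree 4 F# major would have B (IV). Bm is the degree-4 chord of F# minor, so it is the borrowed iv.

iv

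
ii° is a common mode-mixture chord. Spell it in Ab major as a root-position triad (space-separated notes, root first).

Bb Db Fb

ii° is built on scale degree 2, which is Bb in both Ab major and its parallel. Building the diminished chord from the parallel minor on Bb: Bb–Db–Fb.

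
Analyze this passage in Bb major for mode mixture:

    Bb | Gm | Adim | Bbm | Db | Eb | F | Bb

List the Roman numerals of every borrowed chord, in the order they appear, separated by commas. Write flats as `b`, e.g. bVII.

The diatonic triads in Bb major are Bb, Cm, Dm, Eb, F, Gm, Adim. Bb, Gm, Adim, Eb and F are all diatonic. Bbm (Bb–Db–F) doesn't fit — on degree 1 Bb major would have Bb (I). Bbm is the degree-1 chord of Bb minor, so it is the borrowed i. But Db (Db–F–Ab) is foreign: the diatonic iii on degree 3 is Dm, whereas Db comes from Bb minor. It is labeled bIII.

i, bIII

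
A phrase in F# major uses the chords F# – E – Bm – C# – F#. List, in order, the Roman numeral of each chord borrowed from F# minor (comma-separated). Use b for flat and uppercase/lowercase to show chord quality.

The diatonic triads in F# major are F#, G#m, A#m, B, C#, D#m, E#dim. Of the given chords, F# and C# are diatonic. E (E–G#–B) doesn't fit — on degree 7 F# major would have E#dim (vii°). E is the degree-7 chord of F# minor, so it is the borrowed bVII. But Bm (B–D–F#) is foreign: the diatonic IV on degree 4 is B, whereas Bm comes from F# minor. It is labeled iv.

bVII, iv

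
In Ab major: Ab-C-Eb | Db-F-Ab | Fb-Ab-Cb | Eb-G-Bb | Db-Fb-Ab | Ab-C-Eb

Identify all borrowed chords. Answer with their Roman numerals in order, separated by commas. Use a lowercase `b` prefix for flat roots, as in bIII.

The diatonic triads in Ab major are Ab, Bbm, Cm, Db, Eb, Fm, Gdim. Ab–C–Eb = Ab, Db–F–Ab = Db and Eb–G–Bb = Eb are all diatonic. Fb–Ab–Cb is not: scale degree 6 in Ab major carries Fm (vi). In Ab minor the chord on that degree is Fb, so here it functions as bVI, borrowed from the parallel minor. But Db–Fb–Ab is foreign: the diatonic IV on degree 4 is Db, whereas Dbm comes from Ab minor. It is labeled iv.

bVI, iv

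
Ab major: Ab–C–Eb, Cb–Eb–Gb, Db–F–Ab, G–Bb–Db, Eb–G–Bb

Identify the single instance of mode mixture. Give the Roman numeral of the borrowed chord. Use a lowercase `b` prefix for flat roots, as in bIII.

The diatonic triads in Ab major are Ab, Bbm, Cm, Db, Eb, Fm, Gdim. Of the given chords, Ab–C–Eb = Ab, Db–F–Ab = Db, G–Bb–Db = Gdim and Eb–G–Bb = Eb are diatonic. Cb–Eb–Gb is not: scale degree 3 in Ab major carries Cm (iii). In Ab minor the chord on that degree is Cb, so here it functions as bIII, borrowed from the parallel minor.

bIII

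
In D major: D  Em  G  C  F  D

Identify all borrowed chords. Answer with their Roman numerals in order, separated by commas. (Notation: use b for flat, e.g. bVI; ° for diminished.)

The diatonic triads in D major are D, Em, F#m, G, A, Bm, C#dim. D, Em and G all belong to that set. But C (C–E–G) is foreign: the diatonic vii° on degree 7 is C#dim, whereas C comes from D minor. It is labeled bVII. But F (F–A–C) is foreign: the diatonic iii on degree 3 is F#m, whereas F comes from D minor. It is labeled bIII.

bVII, bIII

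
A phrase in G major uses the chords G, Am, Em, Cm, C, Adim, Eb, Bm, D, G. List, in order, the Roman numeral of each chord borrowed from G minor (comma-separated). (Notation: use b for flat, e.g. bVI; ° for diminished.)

iv, ii°, bVI

In G major the diatonic chords are G, Am, Bm, C, D, Em, F#dim. G, Am, Em, C, Bm and D all belong to that set. Cm (C–Eb–G) doesn't fit — on degree 4 G major would have C (IV). Cm is the degree-4 chord of G minor, so it is the borrowed iv. Adim (A–C–Eb) doesn't fit — on degree 2 G major would have Am (ii). Adim is the degree-2 chord of G minor, so it is the borrowed ii°. Eb (Eb–G–Bb) doesn't fit — on degree 6 G major would have Em (vi). Eb is the degree-6 chord of G minor, so it is the borrowed bVI.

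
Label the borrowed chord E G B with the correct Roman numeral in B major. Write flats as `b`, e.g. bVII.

The root E is the diatonic 4th degree of B major; the borrowing shows in the chord quality. The diatonic chord on degree 4 would be E (IV), but E–G–B is the minor chord from B minor. As a borrowed chord it is labeled iv.

iv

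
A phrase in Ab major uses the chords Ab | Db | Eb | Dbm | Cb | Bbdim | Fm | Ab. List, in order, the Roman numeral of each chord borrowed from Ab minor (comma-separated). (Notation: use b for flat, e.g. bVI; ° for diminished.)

Ab major has the diatonic set Ab, Bbm, Cm, Db, Eb, Fm, Gdim. Of the given chords, Ab, Db, Eb and Fm are diatonic. But Dbm (Db–Fb–Ab) is foreign: the diatonic IV on degree 4 is Db, whereas Dbm comes from Ab minor. It is labeled iv. But Cb (Cb–Eb–Gb) is foreign: the diatonic iii on degree 3 is Cm, whereas Cb comes from Ab minor. It is labeled bIII. But Bbdim (Bb–Db–Fb) is foreign: the diatonic ii on degree 2 is Bbm, whereas Bbdim comes from Ab minor. It is labeled ii°.

iv, bIII, ii°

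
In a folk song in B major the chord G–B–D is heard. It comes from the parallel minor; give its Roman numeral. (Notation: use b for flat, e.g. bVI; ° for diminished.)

In B major scale degree 6 is G#; G is its lowered form, from B minor. Diatonically B major has G#m (vi) on that degree; G–B–D is instead the major chord native to B minor, so it takes the label bVI.

bVI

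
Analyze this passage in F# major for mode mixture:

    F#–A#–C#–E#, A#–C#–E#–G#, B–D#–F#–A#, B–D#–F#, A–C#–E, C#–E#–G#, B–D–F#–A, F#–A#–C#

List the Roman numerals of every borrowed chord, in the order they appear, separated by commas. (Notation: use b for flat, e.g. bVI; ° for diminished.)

bIII, iv7

F# major has the diatonic set F#, G#m, A#m, B, C#, D#m, E#dim. Of the given chords, F#–A#–C#–E# = F#maj7, A#–C#–E#–G# = A#m7, B–D#–F#–A# = Bmaj7, B–D#–F# = B, C#–E#–G# = C# and F#–A#–C# = F# are diatonic. A–C#–E is not: scale degree 3 in F# major carries A#m (iii). In F# minor the chord on that degree is A, so here it functions as bIII, borrowed from the parallel minor. But B–D–F#–A is foreign: the diatonic IV on degree 4 is B, whereas Bm7 comes from F# minor. It is labeled iv7.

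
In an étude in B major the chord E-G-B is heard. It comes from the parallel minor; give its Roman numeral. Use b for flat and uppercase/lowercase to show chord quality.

The root E is the diatonic 4th degree of B major; the borrowing shows in the chord quality. The diatonic chord on degree 4 would be E (IV), but E–G–B is the minor chord from B minor. As a borrowed chord it is labeled iv.

iv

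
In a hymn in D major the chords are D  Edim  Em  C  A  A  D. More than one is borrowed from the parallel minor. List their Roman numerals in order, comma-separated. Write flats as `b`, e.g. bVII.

ii°, bVII

D major has the diatonic set D, Em, F#m, G, A, Bm, C#dim. Of the given chords, D, Em and A are diatonic. Edim (E–G–Bb) is not: scale degree 2 in D major carries Em (ii). In D minor the chord on that degree is Edim, so here it functions as ii°, borrowed from the parallel minor. But C (C–E–G) is foreign: the diatonic vii° on degree 7 is C#dim, whereas C comes from D minor. It is labeled bVII.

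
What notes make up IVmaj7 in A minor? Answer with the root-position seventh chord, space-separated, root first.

D F# A C#

The root, D, is scale degree 4 — the same note in A minor and A major; only the chord quality changes. In A major the chord on D is D–F#–A–C#.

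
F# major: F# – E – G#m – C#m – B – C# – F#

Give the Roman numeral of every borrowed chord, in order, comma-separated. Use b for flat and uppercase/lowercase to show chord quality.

The diatonic triads in F# major are F#, G#m, A#m, B, C#, D#m, E#dim. Of the given chords, F#, G#m, B and C# are diatonic. E (E–G#–B) doesn't fit — on degree 7 F# major would have E#dim (vii°). E is the degree-7 chord of F# minor, so it is the borrowed bVII. But C#m (C#–E–G#) is foreign: the diatonic V on degree 5 is C#, whereas C#m comes from F# minor. It is labeled v.

bVII, v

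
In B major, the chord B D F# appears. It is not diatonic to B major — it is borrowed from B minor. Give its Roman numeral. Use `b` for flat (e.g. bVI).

i

The root B is the diatonic 1st degree of B major; the borrowing shows in the chord quality. The diatonic chord on degree 1 would be B (I), but B–D–F# is the minor chord from B minor. As a borrowed chord it is labeled i.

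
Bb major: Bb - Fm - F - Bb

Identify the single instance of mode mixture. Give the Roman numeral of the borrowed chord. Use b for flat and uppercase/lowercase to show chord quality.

The diatonic triads in Bb major are Bb, Cm, Dm, Eb, F, Gm, Adim. Of the given chords, Bb and F are diatonic. Fm (F–Ab–C) doesn't fit — on degree 5 Bb major would have F (V). Fm is the degree-5 chord of Bb minor, so it is the borrowed v.

v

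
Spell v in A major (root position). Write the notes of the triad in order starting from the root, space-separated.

The root, E, is scale degree 5 — the same note in A major and A minor; only the chord quality changes. Building the minor chord from the parallel minor on E: E–G–B.

E G B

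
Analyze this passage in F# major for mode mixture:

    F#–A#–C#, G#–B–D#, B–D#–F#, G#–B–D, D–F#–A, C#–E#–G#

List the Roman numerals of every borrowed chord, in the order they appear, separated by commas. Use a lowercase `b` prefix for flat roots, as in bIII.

F# major has the diatonic set F#, G#m, A#m, B, C#, D#m, E#dim. F#–A#–C# = F#, G#–B–D# = G#m, B–D#–F# = B and C#–E#–G# = C# all belong to that set. But G#–B–D is foreign: the diatonic ii on degree 2 is G#m, whereas G#dim comes from F# minor. It is labeled ii°. D–F#–A is not: scale degree 6 in F# major carries D#m (vi). In F# minor the chord on that degree is D, so here it functions as bVI, borrowed from the parallel minor.

ii°, bVI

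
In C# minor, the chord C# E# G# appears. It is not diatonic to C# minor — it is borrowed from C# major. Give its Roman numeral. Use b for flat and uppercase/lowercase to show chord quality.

The root C# is the diatonic 1st degree of C# minor; the borrowing shows in the chord quality. The diatonic chord on degree 1 would be C#m (i), but C#–E#–G# is the major chord from C# major. As a borrowed chord it is labeled I.

I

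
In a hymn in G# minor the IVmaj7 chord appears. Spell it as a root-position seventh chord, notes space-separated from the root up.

C# E# G# B#

The root, C#, is scale degree 4 — the same note in G# minor and G# major; only the chord quality changes. Stacking thirds in G# major on C# gives C#–E#–G#–B#.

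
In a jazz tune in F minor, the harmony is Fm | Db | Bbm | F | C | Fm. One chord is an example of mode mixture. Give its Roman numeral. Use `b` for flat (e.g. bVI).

I

The diatonic triads in F minor (with V from harmonic minor) are Fm, Gdim, Ab, Bbm, C, Db, Eb. Of the given chords, Fm, Db, Bbm and C are diatonic. F (F–A–C) doesn't fit — on degree 1 F minor would have Fm (i). F is the degree-1 chord of F major, so it is the borrowed I.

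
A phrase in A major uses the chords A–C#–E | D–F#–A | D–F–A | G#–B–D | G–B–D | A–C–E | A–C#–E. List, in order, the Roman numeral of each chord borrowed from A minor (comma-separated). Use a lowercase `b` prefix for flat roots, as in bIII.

iv, bVII, i

In A major the diatonic chords are A, Bm, C#m, D, E, F#m, G#dim. Of the given chords, A–C#–E = A, D–F#–A = D and G#–B–D = G#dim are diatonic. D–F–A doesn't fit — on degree 4 A major would have D (IV). Dm is the degree-4 chord of A minor, so it is the borrowed iv. G–B–D doesn't fit — on degree 7 A major would have G#dim (vii°). G is the degree-7 chord of A minor, so it is the borrowed bVII. A–C–E doesn't fit — on degree 1 A major would have A (I). Am is the degree-1 chord of A minor, so it is the borrowed i.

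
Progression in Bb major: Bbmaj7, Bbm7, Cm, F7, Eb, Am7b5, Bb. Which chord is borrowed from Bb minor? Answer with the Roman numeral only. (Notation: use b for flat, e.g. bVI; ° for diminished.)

In Bb major the diatonic chords are Bb, Cm, Dm, Eb, F, Gm, Adim. Of the given chords, Bbmaj7, Cm, F7, Eb, Am7b5 and Bb are diatonic. But Bbm7 (Bb–Db–F–Ab) is foreign: the diatonic I on degree 1 is Bb, whereas Bbm7 comes from Bb minor. It is labeled i7.

i7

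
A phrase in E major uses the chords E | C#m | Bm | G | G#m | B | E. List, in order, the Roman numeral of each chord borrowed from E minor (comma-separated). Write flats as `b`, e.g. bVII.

v, bIII

In E major the diatonic chords are E, F#m, G#m, A, B, C#m, D#dim. E, C#m, G#m and B are all diatonic. Bm (B–D–F#) doesn't fit — on degree 5 E major would have B (V). Bm is the degree-5 chord of E minor, so it is the borrowed v. But G (G–B–D) is foreign: the diatonic iii on degree 3 is G#m, whereas G comes from E minor. It is labeled bIII.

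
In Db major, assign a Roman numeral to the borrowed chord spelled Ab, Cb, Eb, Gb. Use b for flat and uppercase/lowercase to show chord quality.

v7

Ab is scale degree 5 in Db major. Ab–Cb–Eb–Gb is a minor-seventh chord — the form found in Db minor, not the diatonic V (Ab). Borrowed into Db major it is written v7.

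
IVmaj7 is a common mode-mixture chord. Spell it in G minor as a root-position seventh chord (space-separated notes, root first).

C E G B

The root, C, is scale degree 4 — the same note in G minor and G major; only the chord quality changes. Stacking thirds in G major on C gives C–E–G–B.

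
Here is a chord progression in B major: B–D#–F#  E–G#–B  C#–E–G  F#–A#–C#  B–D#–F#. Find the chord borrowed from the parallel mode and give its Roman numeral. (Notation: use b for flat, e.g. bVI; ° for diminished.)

ii°

In B major the diatonic chords are B, C#m, D#m, E, F#, G#m, A#dim. Of the given chords, B–D#–F# = B, E–G#–B = E and F#–A#–C# = F# are diatonic. C#–E–G is not: scale degree 2 in B major carries C#m (ii). In B minor the chord on that degree is C#dim, so here it functions as ii°, borrowed from the parallel minor.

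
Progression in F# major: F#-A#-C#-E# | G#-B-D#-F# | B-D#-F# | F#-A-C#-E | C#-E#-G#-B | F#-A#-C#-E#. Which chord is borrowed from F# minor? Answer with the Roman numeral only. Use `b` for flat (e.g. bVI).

i7

F# major has the diatonic set F#, G#m, A#m, B, C#, D#m, E#dim. F#–A#–C#–E# = F#maj7, G#–B–D#–F# = G#m7, B–D#–F# = B and C#–E#–G#–B = C#7 all belong to that set. F#–A–C#–E is not: scale degree 1 in F# major carries F# (I). In F# minor the chord on that degree is F#m7, so here it functions as i7, borrowed from the parallel minor.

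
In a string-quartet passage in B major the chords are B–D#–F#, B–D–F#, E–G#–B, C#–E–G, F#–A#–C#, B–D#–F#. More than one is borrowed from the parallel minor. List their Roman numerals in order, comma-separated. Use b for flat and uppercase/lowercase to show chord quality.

i, ii°

In B major the diatonic chords are B, C#m, D#m, E, F#, G#m, A#dim. B–D#–F# = B, E–G#–B = E and F#–A#–C# = F# are all diatonic. B–D–F# doesn't fit — on degree 1 B major would have B (I). Bm is the degree-1 chord of B minor, so it is the borrowed i. C#–E–G doesn't fit — on degree 2 B major would have C#m (ii). C#dim is the degree-2 chord of B minor, so it is the borrowed ii°.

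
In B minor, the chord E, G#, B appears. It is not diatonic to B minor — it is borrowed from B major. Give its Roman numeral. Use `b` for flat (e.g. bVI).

IV

The root E is the diatonic 4th degree of B minor; the borrowing shows in the chord quality. Diatonically B minor has Em (iv) on that degree; E–G#–B is instead the major chord native to B major, so it takes the label IV.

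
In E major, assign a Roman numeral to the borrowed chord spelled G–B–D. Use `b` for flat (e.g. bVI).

bIII

The root G is the lowered 3rd scale degree — diatonically E major has G# there. Diatonically E major has G#m (iii) on that degree; G–B–D is instead the major chord native to E minor, so it takes the label bIII.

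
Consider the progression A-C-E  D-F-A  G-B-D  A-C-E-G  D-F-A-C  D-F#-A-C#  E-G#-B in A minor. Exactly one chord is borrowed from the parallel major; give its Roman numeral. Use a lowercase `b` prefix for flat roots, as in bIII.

IVmaj7

The diatonic triads in A minor (with V from harmonic minor) are Am, Bdim, C, Dm, E, F, G. A–C–E = Am, D–F–A = Dm, G–B–D = G, A–C–E–G = Am7, D–F–A–C = Dm7 and E–G#–B = E are all diatonic. D–F#–A–C# doesn't fit — on degree 4 A minor would have Dm (iv). Dmaj7 is the degree-4 chord of A major, so it is the borrowed IVmaj7.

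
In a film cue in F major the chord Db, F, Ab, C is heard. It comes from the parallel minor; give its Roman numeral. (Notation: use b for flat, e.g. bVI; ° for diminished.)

The root Db is the lowered 6th scale degree — diatonically F major has D there. Diatonically F major has Dm (vi) on that degree; Db–F–Ab–C is instead the major-seventh chord native to F minor, so it takes the label bVImaj7.

bVImaj7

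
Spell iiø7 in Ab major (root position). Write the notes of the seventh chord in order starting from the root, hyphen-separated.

iiø7 is built on scale degree 2, which is Bb in both Ab major and its parallel. Building the half-diminished-seventh chord from the parallel minor on Bb: Bb–Db–Fb–Ab.

Bb-Db-Fb-Ab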